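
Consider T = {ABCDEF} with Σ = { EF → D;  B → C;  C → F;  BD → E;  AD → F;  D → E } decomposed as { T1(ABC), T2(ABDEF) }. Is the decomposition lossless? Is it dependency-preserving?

Lossless test: (AB)⁺ = {ABCF}, which contains all of one fragment — lossless.
Dependency preservation: the restricted closure of {C} across the fragments never reaches {F}, so C → F cannot be enforced without a join — not preserved.

lossless but not dependency-preserving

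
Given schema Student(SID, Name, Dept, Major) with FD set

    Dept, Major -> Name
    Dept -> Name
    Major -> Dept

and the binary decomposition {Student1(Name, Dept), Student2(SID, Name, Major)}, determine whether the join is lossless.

No

Common attributes: Student1 ∩ Student2 = {Name}.
No dependency enlarges {Name}, so (Name)⁺ = {Name}.
The closure contains neither all of Student1 = {Name, Dept} nor all of Student2 = {SID, Name, Major}, so the common attributes are not a superkey of either fragment. The join is lossy.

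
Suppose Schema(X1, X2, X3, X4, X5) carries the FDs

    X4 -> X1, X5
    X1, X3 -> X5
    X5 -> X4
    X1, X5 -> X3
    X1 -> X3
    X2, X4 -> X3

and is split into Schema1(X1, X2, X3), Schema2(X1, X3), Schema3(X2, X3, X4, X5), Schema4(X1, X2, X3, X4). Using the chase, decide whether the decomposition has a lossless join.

Chase test. Columns are X1, X2, X3, X4, X5; row i has aⱼ where attribute j ∈ Schemai, else bᵢⱼ.
Initial tableau (one row per fragment):
  row 1: a1 a2 a3 b14 b15
  row 2: a1 b22 a3 b24 b25
  row 3: b31 a2 a3 a4 a5
  row 4: a1 a2 a3 a4 b45
Rows 3 and 4 agree on X4; apply X4→X1, X5 and equate their X1, X5 entries.
Rows 1 and 2 agree on X1, X3; apply X1, X3→X5 and equate their X5 entries.
Rows 1 and 3 agree on X1, X3; apply X1, X3→X5 and equate their X5 entries.
Rows 1 and 2 agree on X5; apply X5→X4 and equate their X4 entries.
Rows 1 and 3 agree on X5; apply X5→X4 and equate their X4 entries.
Row 1 is now all distinguished symbols — the join is lossless.

Yes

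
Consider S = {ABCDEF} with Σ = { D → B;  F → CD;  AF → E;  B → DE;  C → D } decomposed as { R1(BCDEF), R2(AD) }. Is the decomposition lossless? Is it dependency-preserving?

Lossless test: (D)⁺ = {BDE}, which is a superkey of neither fragment — lossy.
Dependency preservation: AF → E is not contained in any single fragment, but the restricted closure of its left-hand side across the fragments still reaches the right-hand side; the remaining FDs each lie inside some fragment. All dependencies are preserved.

lossy but dependency-preserving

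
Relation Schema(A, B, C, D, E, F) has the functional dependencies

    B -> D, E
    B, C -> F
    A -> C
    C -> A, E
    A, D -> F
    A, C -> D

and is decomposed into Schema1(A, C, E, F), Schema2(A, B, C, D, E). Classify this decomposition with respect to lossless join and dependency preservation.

lossless and dependency-preserving

Lossless test: (A, C, E)⁺ = {A, C, D, E, F}, which contains all of one fragment — lossless.
Dependency preservation: B, C → F; A, D → F are not contained in any single fragment, but the restricted closure of each left-hand side across the fragments still reaches the right-hand side; the remaining FDs each lie inside some fragment. All dependencies are preserved.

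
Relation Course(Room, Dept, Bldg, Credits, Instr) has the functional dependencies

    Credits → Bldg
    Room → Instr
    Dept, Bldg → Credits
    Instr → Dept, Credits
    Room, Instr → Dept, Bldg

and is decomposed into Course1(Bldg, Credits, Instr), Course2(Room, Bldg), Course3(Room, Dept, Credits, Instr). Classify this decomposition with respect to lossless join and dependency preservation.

Lossless test (chase): Rows 1 and 3 agree on Credits; apply Credits→Bldg and equate their Bldg entries. Rows 2 and 3 agree on Room; apply Room→Instr and equate their Instr entries. Rows 1 and 2 agree on Instr; apply Instr→Dept, Credits and equate their Dept, Credits entries. Rows 1 and 3 agree on Instr; apply Instr→Dept, Credits and equate their Dept, Credits entries. Row 2 is now all distinguished symbols — the join is lossless.
Dependency preservation: the restricted closure of {Dept, Bldg} across the fragments never reaches {Credits}, so Dept, Bldg → Credits cannot be enforced without a join — not preserved.

lossless but not dependency-preserving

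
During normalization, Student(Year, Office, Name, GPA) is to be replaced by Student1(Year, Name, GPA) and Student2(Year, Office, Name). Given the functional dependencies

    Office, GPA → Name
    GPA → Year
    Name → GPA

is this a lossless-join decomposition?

Yes

Common attributes: Student1 ∩ Student2 = {Year, Name}.
Closure of {Year, Name}: Name → GPA applies, adding GPA. So (Year, Name)⁺ = {Year, Name, GPA}.
This closure contains every attribute of Student1, so Student1 ∩ Student2 → Student1. The join is lossless.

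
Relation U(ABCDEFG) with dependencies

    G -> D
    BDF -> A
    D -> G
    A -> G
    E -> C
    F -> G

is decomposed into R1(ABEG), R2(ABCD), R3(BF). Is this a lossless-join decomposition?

Chase test. Columns are ABCDEFG; row i has aⱼ where attribute j ∈ Ri, else bᵢⱼ.
Initial tableau (one row per fragment):
  row 1: a1 a2 b13 b14 a5 b16 a7
  row 2: a1 a2 a3 a4 b25 b26 b27
  row 3: b31 a2 b33 b34 b35 a6 b37
Rows 1 and 2 agree on A; apply A→G and equate their G entries.
Rows 1 and 2 agree on G; apply G→D and equate their D entries.
No row becomes fully distinguished — the join is lossy.

No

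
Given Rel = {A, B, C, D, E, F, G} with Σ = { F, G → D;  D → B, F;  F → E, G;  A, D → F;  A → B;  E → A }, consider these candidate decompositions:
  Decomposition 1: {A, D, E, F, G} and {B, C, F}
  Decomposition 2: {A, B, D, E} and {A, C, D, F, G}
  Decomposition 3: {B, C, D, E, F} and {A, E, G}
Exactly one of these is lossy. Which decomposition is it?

Decomposition 3

Decomposition 1: common = {F}, closure = {A, B, D, E, F, G} → lossless.
Decomposition 2: common = {A, D}, closure = {A, B, D, E, F, G} → lossless.
Decomposition 3: common = {E}, closure = {A, B, E} → lossy.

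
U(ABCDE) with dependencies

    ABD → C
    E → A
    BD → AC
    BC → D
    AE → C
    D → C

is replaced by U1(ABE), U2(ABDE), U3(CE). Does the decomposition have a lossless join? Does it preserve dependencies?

lossless but not dependency-preserving

Lossless test (chase): Rows 1 and 3 agree on E; apply E→A and equate their A entries. Rows 1 and 2 agree on AE; apply AE→C and equate their C entries. Rows 1 and 3 agree on AE; apply AE→C and equate their C entries. Rows 1 and 2 agree on BC; apply BC→D and equate their D entries. Row 1 is now all distinguished symbols — the join is lossless.
Dependency preservation: the restricted closure of {ABD} across the fragments never reaches {C}, so ABD → C cannot be enforced without a join — not preserved.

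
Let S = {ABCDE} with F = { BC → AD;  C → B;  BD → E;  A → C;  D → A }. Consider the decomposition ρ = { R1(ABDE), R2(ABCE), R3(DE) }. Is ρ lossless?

Yes

Chase test. Columns are ABCDE; row i has aⱼ where attribute j ∈ Ri, else bᵢⱼ.
Initial tableau (one row per fragment):
  row 1: a1 a2 b13 a4 a5
  row 2: a1 a2 a3 b24 a5
  row 3: b31 b32 b33 a4 a5
Rows 1 and 2 agree on A; apply A→C and equate their C entries.
Rows 1 and 3 agree on D; apply D→A and equate their A entries.
Rows 1 and 2 agree on BC; apply BC→AD and equate their AD entries.
Rows 1 and 3 agree on A; apply A→C and equate their C entries.
Rows 1 and 3 agree on C; apply C→B and equate their B entries.
Row 1 is now all distinguished symbols — the join is lossless.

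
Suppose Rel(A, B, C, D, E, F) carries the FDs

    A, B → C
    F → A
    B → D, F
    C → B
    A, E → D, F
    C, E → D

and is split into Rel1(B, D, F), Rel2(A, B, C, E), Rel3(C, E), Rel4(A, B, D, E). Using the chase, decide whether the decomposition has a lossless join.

Chase test. Columns are A, B, C, D, E, F; row i has aⱼ where attribute j ∈ Reli, else bᵢⱼ.
Initial tableau (one row per fragment):
  row 1: b11 a2 b13 a4 b15 a6
  row 2: a1 a2 a3 b24 a5 b26
  row 3: b31 b32 a3 b34 a5 b36
  row 4: a1 a2 b43 a4 a5 b46
Rows 2 and 4 agree on A, B; apply A, B→C and equate their C entries.
Rows 1 and 2 agree on B; apply B→D, F and equate their D, F entries.
Rows 1 and 4 agree on B; apply B→D, F and equate their D, F entries.
Rows 2 and 3 agree on C; apply C→B and equate their B entries.
Rows 2 and 3 agree on C, E; apply C, E→D and equate their D entries.
Rows 1 and 2 agree on F; apply F→A and equate their A entries.
Rows 1 and 3 agree on B; apply B→D, F and equate their D, F entries.
Rows 1 and 2 agree on A, B; apply A, B→C and equate their C entries.
Rows 1 and 3 agree on F; apply F→A and equate their A entries.
Row 2 is now all distinguished symbols — the join is lossless.

Yes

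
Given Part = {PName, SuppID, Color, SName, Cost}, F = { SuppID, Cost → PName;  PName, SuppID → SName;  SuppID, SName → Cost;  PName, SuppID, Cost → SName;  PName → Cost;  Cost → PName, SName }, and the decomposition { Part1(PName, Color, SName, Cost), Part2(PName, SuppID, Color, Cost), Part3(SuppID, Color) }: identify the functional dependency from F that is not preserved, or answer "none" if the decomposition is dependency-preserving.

SuppID, SName → Cost

Check SuppID, SName → Cost: no single fragment contains all of {SuppID, SName, Cost}, and the restricted closure of {SuppID, SName} across the fragments never reaches {Cost}.
SuppID, Cost → PName is preserved.
PName, SuppID → SName is preserved.
PName, SuppID, Cost → SName is preserved.
PName → Cost is preserved.
Cost → PName, SName is preserved.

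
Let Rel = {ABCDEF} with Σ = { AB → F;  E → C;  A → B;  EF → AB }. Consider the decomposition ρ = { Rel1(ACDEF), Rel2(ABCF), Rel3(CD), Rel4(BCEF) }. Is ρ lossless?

Yes

Chase test. Columns are ABCDEF; row i has aⱼ where attribute j ∈ Reli, else bᵢⱼ.
Initial tableau (one row per fragment):
  row 1: a1 b12 a3 a4 a5 a6
  row 2: a1 a2 a3 b24 b25 a6
  row 3: b31 b32 a3 a4 b35 b36
  row 4: b41 a2 a3 b44 a5 a6
Rows 1 and 2 agree on A; apply A→B and equate their B entries.
Rows 1 and 4 agree on EF; apply EF→AB and equate their AB entries.
Row 1 is now all distinguished symbols — the join is lossless.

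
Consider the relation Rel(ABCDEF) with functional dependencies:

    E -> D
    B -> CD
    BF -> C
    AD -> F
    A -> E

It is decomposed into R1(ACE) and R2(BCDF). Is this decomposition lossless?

Common attributes: R1 ∩ R2 = {C}.
No dependency enlarges {C}, so (C)⁺ = {C}.
The closure contains neither all of R1 = {ACE} nor all of R2 = {BCDF}, so the common attributes are not a superkey of either fragment. The join is lossy.

No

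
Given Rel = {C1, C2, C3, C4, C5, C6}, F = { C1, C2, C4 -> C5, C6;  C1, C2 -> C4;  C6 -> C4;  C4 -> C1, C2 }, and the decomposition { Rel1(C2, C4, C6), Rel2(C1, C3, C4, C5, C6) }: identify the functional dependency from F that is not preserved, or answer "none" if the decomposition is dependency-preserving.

Check C1, C2 → C4: no single fragment contains all of {C1, C2, C4}, and the restricted closure of {C1, C2} across the fragments never reaches {C4}.
C1, C2, C4 → C5, C6 is preserved.
C6 → C4 is preserved.
C4 → C1, C2 is preserved.

C1, C2 -> C4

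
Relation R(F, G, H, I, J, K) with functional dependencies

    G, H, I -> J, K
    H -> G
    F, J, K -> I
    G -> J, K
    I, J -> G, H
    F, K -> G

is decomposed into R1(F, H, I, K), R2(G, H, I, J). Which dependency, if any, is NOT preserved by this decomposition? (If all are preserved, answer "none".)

Check G → J, K: no single fragment contains all of {G, J, K}, and the restricted closure of {G} across the fragments never reaches {J, K}.
G, H, I → J, K is preserved.
H → G is preserved.
F, J, K → I is preserved.
I, J → G, H is preserved.
F, K → G is preserved.

G -> J, K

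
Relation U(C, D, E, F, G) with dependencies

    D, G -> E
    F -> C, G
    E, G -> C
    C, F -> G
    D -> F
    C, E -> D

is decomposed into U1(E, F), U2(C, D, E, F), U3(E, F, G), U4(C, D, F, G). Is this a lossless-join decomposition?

Chase test. Columns are C, D, E, F, G; row i has aⱼ where attribute j ∈ Ui, else bᵢⱼ.
Initial tableau (one row per fragment):
  row 1: b11 b12 a3 a4 b15
  row 2: a1 a2 a3 a4 b25
  row 3: b31 b32 a3 a4 a5
  row 4: a1 a2 b43 a4 a5
Rows 1 and 2 agree on F; apply F→C, G and equate their C, G entries.
Rows 1 and 3 agree on F; apply F→C, G and equate their C, G entries.
Rows 1 and 2 agree on C, E; apply C, E→D and equate their D entries.
Rows 1 and 3 agree on C, E; apply C, E→D and equate their D entries.
Rows 1 and 4 agree on D, G; apply D, G→E and equate their E entries.
Row 1 is now all distinguished symbols — the join is lossless.

Yes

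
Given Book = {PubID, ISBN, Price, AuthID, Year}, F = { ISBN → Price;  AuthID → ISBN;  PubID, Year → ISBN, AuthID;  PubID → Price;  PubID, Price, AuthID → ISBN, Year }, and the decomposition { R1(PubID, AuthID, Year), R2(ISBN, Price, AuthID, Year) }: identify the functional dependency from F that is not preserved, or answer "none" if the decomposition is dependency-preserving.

Check PubID → Price: no single fragment contains all of {PubID, Price}, and the restricted closure of {PubID} across the fragments never reaches {Price}.
ISBN → Price is preserved.
AuthID → ISBN is preserved.
PubID, Year → ISBN, AuthID is preserved.
PubID, Price, AuthID → ISBN, Year is preserved.

PubID → Price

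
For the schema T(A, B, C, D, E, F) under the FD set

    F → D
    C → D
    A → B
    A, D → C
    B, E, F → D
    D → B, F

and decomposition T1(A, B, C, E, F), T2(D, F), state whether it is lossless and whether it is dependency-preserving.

lossless and dependency-preserving

Lossless test: (F)⁺ = {B, D, F}, which contains all of one fragment — lossless.
Dependency preservation: C → D; A, D → C; B, E, F → D; D → B, F are not contained in any single fragment, but the restricted closure of each left-hand side across the fragments still reaches the right-hand side; the remaining FDs each lie inside some fragment. All dependencies are preserved.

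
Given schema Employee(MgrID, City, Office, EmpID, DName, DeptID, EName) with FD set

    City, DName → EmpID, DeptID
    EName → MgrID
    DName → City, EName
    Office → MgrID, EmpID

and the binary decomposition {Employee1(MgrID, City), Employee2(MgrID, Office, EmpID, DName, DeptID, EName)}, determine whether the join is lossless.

No

Common attributes: Employee1 ∩ Employee2 = {MgrID}.
No dependency enlarges {MgrID}, so (MgrID)⁺ = {MgrID}.
The closure contains neither all of Employee1 = {MgrID, City} nor all of Employee2 = {MgrID, Office, EmpID, DName, DeptID, EName}, so the common attributes are not a superkey of either fragment. The join is lossy.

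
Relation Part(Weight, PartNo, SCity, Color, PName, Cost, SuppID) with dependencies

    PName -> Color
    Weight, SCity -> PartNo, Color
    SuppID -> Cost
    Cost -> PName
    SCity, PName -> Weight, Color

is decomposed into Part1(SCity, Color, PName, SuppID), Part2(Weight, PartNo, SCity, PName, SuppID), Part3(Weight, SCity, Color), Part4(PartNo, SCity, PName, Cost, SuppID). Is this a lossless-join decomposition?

Yes

Chase test. Columns are Weight, PartNo, SCity, Color, PName, Cost, SuppID; row i has aⱼ where attribute j ∈ Parti, else bᵢⱼ.
Initial tableau (one row per fragment):
  row 1: b11 b12 a3 a4 a5 b16 a7
  row 2: a1 a2 a3 b24 a5 b26 a7
  row 3: a1 b32 a3 a4 b35 b36 b37
  row 4: b41 a2 a3 b44 a5 a6 a7
Rows 1 and 2 agree on PName; apply PName→Color and equate their Color entries.
Rows 1 and 4 agree on PName; apply PName→Color and equate their Color entries.
Rows 2 and 3 agree on Weight, SCity; apply Weight, SCity→PartNo, Color and equate their PartNo, Color entries.
Rows 1 and 2 agree on SuppID; apply SuppID→Cost and equate their Cost entries.
Rows 1 and 4 agree on SuppID; apply SuppID→Cost and equate their Cost entries.
Rows 1 and 2 agree on SCity, PName; apply SCity, PName→Weight, Color and equate their Weight, Color entries.
Rows 1 and 4 agree on SCity, PName; apply SCity, PName→Weight, Color and equate their Weight, Color entries.
Rows 1 and 2 agree on Weight, SCity; apply Weight, SCity→PartNo, Color and equate their PartNo, Color entries.
Row 1 is now all distinguished symbols — the join is lossless.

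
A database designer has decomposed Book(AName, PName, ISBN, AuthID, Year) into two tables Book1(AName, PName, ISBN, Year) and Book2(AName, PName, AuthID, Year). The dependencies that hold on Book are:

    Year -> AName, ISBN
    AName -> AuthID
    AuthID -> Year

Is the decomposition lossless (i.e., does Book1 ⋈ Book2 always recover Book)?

Yes

Common attributes: Book1 ∩ Book2 = {AName, PName, Year}.
Closure of {AName, PName, Year}: Year → AName, ISBN applies, adding ISBN; AName → AuthID applies, adding AuthID. So (AName, PName, Year)⁺ = {AName, PName, ISBN, AuthID, Year}.
This closure contains every attribute of Book1, so Book1 ∩ Book2 → Book1. The join is lossless.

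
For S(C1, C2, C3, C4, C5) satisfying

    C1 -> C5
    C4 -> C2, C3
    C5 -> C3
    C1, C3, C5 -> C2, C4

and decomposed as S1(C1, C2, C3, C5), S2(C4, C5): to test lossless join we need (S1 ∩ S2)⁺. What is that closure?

C3, C5

S1 ∩ S2 = {C5}.
C5 → C3 applies, adding C3
Closure: {C3, C5}.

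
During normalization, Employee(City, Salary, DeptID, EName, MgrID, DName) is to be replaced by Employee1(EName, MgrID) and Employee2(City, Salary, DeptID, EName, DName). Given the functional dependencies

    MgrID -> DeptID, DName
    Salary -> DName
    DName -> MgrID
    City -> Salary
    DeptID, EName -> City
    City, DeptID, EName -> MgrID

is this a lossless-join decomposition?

No

Common attributes: Employee1 ∩ Employee2 = {EName}.
No dependency enlarges {EName}, so (EName)⁺ = {EName}.
The closure contains neither all of Employee1 = {EName, MgrID} nor all of Employee2 = {City, Salary, DeptID, EName, DName}, so the common attributes are not a superkey of either fragment. The join is lossy.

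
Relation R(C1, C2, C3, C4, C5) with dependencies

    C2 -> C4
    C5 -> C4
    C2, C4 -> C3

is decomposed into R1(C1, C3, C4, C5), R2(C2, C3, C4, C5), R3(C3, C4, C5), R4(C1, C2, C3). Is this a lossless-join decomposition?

No

Chase test. Columns are C1, C2, C3, C4, C5; row i has aⱼ where attribute j ∈ Ri, else bᵢⱼ.
Initial tableau (one row per fragment):
  row 1: a1 b12 a3 a4 a5
  row 2: b21 a2 a3 a4 a5
  row 3: b31 b32 a3 a4 a5
  row 4: a1 a2 a3 b44 b45
Rows 2 and 4 agree on C2; apply C2→C4 and equate their C4 entries.
No row becomes fully distinguished — the join is lossy.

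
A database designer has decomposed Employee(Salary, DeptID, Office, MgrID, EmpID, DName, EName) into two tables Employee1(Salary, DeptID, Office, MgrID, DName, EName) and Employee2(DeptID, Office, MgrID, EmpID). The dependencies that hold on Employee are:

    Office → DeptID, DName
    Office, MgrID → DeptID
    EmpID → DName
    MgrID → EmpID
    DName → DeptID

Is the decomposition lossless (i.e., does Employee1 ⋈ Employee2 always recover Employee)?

Yes

Common attributes: Employee1 ∩ Employee2 = {DeptID, Office, MgrID}.
Closure of {DeptID, Office, MgrID}: Office → DeptID, DName applies, adding DName; MgrID → EmpID applies, adding EmpID. So (DeptID, Office, MgrID)⁺ = {DeptID, Office, MgrID, EmpID, DName}.
This closure contains every attribute of Employee2, so Employee1 ∩ Employee2 → Employee2. The join is lossless.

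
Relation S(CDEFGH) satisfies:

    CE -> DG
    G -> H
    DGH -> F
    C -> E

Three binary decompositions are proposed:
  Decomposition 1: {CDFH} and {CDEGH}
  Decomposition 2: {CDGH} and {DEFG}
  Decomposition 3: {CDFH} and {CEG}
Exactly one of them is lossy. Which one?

Decomposition 2

Decomposition 1: common = {CDH}, closure = {CDEFGH} → lossless.
Decomposition 2: common = {DG}, closure = {DFGH} → lossy.
Decomposition 3: common = {C}, closure = {CDEFGH} → lossless.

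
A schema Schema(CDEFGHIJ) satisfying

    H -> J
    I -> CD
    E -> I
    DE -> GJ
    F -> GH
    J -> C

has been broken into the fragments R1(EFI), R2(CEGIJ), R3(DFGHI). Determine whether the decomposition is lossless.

Yes

Chase test. Columns are CDEFGHIJ; row i has aⱼ where attribute j ∈ Ri, else bᵢⱼ.
Initial tableau (one row per fragment):
  row 1: b11 b12 a3 a4 b15 b16 a7 b18
  row 2: a1 b22 a3 b24 a5 b26 a7 a8
  row 3: b31 a2 b33 a4 a5 a6 a7 b38
Rows 1 and 2 agree on I; apply I→CD and equate their CD entries.
Rows 1 and 3 agree on I; apply I→CD and equate their CD entries.
Rows 1 and 2 agree on DE; apply DE→GJ and equate their GJ entries.
Rows 1 and 3 agree on F; apply F→GH and equate their GH entries.
Rows 1 and 3 agree on H; apply H→J and equate their J entries.
Row 1 is now all distinguished symbols — the join is lossless.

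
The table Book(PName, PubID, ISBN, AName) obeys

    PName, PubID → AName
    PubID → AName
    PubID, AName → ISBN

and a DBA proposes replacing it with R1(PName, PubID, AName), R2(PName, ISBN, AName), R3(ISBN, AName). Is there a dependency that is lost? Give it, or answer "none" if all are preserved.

PubID, AName → ISBN

Check PubID, AName → ISBN: no single fragment contains all of {PubID, ISBN, AName}, and the restricted closure of {PubID, AName} across the fragments never reaches {ISBN}.
PName, PubID → AName is preserved.
PubID → AName is preserved.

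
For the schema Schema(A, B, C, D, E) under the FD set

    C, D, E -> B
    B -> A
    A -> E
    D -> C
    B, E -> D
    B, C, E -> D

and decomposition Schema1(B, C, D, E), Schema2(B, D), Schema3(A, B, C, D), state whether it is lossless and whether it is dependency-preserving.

Lossless test (chase): Rows 1 and 2 agree on B; apply B→A and equate their A entries. Rows 1 and 3 agree on B; apply B→A and equate their A entries. Rows 1 and 2 agree on A; apply A→E and equate their E entries. Rows 1 and 3 agree on A; apply A→E and equate their E entries. Rows 1 and 2 agree on D; apply D→C and equate their C entries. Row 1 is now all distinguished symbols — the join is lossless.
Dependency preservation: the restricted closure of {A} across the fragments never reaches {E}, so A → E cannot be enforced without a join — not preserved.

lossless but not dependency-preserving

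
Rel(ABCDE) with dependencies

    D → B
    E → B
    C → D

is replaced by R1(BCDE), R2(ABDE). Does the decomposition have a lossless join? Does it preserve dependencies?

Lossless test: (BDE)⁺ = {BDE}, which is a superkey of neither fragment — lossy.
Dependency preservation: every FD's attributes lie within a single fragment, so each can be enforced locally — preserved.

lossy but dependency-preserving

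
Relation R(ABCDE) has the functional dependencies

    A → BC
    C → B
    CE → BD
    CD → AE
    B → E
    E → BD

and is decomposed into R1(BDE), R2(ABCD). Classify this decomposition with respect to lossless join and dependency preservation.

Lossless test: (BD)⁺ = {BDE}, which contains all of one fragment — lossless.
Dependency preservation: CE → BD; CD → AE are not contained in any single fragment, but the restricted closure of each left-hand side across the fragments still reaches the right-hand side; the remaining FDs each lie inside some fragment. All dependencies are preserved.

lossless and dependency-preserving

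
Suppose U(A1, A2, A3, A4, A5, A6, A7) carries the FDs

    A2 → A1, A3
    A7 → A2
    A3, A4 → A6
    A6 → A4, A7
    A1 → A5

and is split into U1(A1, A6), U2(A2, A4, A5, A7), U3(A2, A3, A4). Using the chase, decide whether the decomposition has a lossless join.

Chase test. Columns are A1, A2, A3, A4, A5, A6, A7; row i has aⱼ where attribute j ∈ Ui, else bᵢⱼ.
Initial tableau (one row per fragment):
  row 1: a1 b12 b13 b14 b15 a6 b17
  row 2: b21 a2 b23 a4 a5 b26 a7
  row 3: b31 a2 a3 a4 b35 b36 b37
Rows 2 and 3 agree on A2; apply A2→A1, A3 and equate their A1, A3 entries.
Rows 2 and 3 agree on A3, A4; apply A3, A4→A6 and equate their A6 entries.
Rows 2 and 3 agree on A6; apply A6→A4, A7 and equate their A4, A7 entries.
Rows 2 and 3 agree on A1; apply A1→A5 and equate their A5 entries.
No row becomes fully distinguished — the join is lossy.

No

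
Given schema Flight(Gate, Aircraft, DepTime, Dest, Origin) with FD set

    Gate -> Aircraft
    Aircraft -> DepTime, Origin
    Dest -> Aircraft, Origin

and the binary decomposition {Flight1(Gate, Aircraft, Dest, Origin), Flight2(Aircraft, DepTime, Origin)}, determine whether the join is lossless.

Yes

Common attributes: Flight1 ∩ Flight2 = {Aircraft, Origin}.
Closure of {Aircraft, Origin}: Aircraft → DepTime, Origin applies, adding DepTime. So (Aircraft, Origin)⁺ = {Aircraft, DepTime, Origin}.
This closure contains every attribute of Flight2, so Flight1 ∩ Flight2 → Flight2. The join is lossless.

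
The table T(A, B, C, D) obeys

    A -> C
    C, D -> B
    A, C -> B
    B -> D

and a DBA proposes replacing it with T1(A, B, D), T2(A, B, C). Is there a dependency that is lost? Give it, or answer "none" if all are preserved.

C, D -> B

Check C, D → B: no single fragment contains all of {B, C, D}, and the restricted closure of {C, D} across the fragments never reaches {B}.
A → C is preserved.
A, C → B is preserved.
B → D is preserved.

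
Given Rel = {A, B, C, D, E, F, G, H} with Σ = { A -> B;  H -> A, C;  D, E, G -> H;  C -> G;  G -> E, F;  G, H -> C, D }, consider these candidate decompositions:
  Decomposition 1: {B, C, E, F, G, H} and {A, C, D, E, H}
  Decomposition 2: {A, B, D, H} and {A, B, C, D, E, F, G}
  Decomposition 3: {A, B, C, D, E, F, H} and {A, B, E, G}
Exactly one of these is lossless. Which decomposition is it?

Decomposition 1

Decomposition 1: common = {C, E, H}, closure = {A, B, C, D, E, F, G, H} → lossless.
Decomposition 2: common = {A, B, D}, closure = {A, B, D} → lossy.
Decomposition 3: common = {A, B, E}, closure = {A, B, E} → lossy.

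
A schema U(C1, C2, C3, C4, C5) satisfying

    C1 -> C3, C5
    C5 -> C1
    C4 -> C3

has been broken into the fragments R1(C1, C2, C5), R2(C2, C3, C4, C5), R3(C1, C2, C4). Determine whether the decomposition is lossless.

Yes

Chase test. Columns are C1, C2, C3, C4, C5; row i has aⱼ where attribute j ∈ Ri, else bᵢⱼ.
Initial tableau (one row per fragment):
  row 1: a1 a2 b13 b14 a5
  row 2: b21 a2 a3 a4 a5
  row 3: a1 a2 b33 a4 b35
Rows 1 and 3 agree on C1; apply C1→C3, C5 and equate their C3, C5 entries.
Rows 1 and 2 agree on C5; apply C5→C1 and equate their C1 entries.
Rows 2 and 3 agree on C4; apply C4→C3 and equate their C3 entries.
Row 2 is now all distinguished symbols — the join is lossless.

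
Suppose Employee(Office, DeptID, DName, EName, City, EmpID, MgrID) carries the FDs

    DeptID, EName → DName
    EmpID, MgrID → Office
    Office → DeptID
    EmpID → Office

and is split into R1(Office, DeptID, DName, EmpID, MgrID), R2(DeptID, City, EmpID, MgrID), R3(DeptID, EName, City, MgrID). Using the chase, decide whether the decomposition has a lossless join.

No

Chase test. Columns are Office, DeptID, DName, EName, City, EmpID, MgrID; row i has aⱼ where attribute j ∈ Ri, else bᵢⱼ.
Initial tableau (one row per fragment):
  row 1: a1 a2 a3 b14 b15 a6 a7
  row 2: b21 a2 b23 b24 a5 a6 a7
  row 3: b31 a2 b33 a4 a5 b36 a7
Rows 1 and 2 agree on EmpID, MgrID; apply EmpID, MgrID→Office and equate their Office entries.
No row becomes fully distinguished — the join is lossy.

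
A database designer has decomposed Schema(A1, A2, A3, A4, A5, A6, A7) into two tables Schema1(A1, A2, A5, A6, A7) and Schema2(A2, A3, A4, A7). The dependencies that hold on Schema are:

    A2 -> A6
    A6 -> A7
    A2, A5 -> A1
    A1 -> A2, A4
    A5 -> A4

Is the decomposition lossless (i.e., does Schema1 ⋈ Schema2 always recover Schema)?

Common attributes: Schema1 ∩ Schema2 = {A2, A7}.
Closure of {A2, A7}: A2 → A6 applies, adding A6. So (A2, A7)⁺ = {A2, A6, A7}.
The closure contains neither all of Schema1 = {A1, A2, A5, A6, A7} nor all of Schema2 = {A2, A3, A4, A7}, so the common attributes are not a superkey of either fragment. The join is lossy.

No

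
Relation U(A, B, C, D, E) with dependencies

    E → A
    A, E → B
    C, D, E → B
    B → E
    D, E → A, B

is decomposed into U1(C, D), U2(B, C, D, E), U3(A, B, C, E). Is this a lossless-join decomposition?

Chase test. Columns are A, B, C, D, E; row i has aⱼ where attribute j ∈ Ui, else bᵢⱼ.
Initial tableau (one row per fragment):
  row 1: b11 b12 a3 a4 b15
  row 2: b21 a2 a3 a4 a5
  row 3: a1 a2 a3 b34 a5
Rows 2 and 3 agree on E; apply E→A and equate their A entries.
Row 2 is now all distinguished symbols — the join is lossless.

Yes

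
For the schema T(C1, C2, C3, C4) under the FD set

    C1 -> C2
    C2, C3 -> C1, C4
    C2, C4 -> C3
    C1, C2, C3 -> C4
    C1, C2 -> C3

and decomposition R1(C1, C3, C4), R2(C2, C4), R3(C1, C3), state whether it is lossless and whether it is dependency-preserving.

Lossless test (chase): Rows 1 and 3 agree on C1; apply C1→C2 and equate their C2 entries. Rows 1 and 3 agree on C2, C3; apply C2, C3→C1, C4 and equate their C1, C4 entries. No row becomes fully distinguished — the join is lossy.
Dependency preservation: the restricted closure of {C1} across the fragments never reaches {C2}, so C1 → C2 cannot be enforced without a join — not preserved.

lossy and not dependency-preserving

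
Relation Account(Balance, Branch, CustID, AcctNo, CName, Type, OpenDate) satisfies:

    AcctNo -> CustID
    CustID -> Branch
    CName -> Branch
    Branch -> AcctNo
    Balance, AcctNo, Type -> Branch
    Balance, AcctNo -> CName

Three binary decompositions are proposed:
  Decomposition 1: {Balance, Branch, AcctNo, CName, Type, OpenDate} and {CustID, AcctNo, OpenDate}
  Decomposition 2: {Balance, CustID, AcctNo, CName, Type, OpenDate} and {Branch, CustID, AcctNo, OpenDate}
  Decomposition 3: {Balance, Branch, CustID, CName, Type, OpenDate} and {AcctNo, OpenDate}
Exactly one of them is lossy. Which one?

Decomposition 3

Decomposition 1: common = {AcctNo, OpenDate}, closure = {Branch, CustID, AcctNo, OpenDate} → lossless.
Decomposition 2: common = {CustID, AcctNo, OpenDate}, closure = {Branch, CustID, AcctNo, OpenDate} → lossless.
Decomposition 3: common = {OpenDate}, closure = {OpenDate} → lossy.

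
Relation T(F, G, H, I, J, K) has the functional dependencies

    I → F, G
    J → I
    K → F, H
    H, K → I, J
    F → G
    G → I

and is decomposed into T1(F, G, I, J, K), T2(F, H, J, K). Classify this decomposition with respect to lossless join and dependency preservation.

Lossless test: (F, J, K)⁺ = {F, G, H, I, J, K}, which contains all of one fragment — lossless.
Dependency preservation: H, K → I, J is not contained in any single fragment, but the restricted closure of its left-hand side across the fragments still reaches the right-hand side; the remaining FDs each lie inside some fragment. All dependencies are preserved.

lossless and dependency-preserving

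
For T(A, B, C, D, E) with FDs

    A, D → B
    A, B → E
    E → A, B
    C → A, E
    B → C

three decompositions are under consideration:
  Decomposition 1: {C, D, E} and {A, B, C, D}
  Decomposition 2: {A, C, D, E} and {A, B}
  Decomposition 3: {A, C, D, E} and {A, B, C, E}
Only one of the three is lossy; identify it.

Decomposition 1: common = {C, D}, closure = {A, B, C, D, E} → lossless.
Decomposition 2: common = {A}, closure = {A} → lossy.
Decomposition 3: common = {A, C, E}, closure = {A, B, C, E} → lossless.

Decomposition 2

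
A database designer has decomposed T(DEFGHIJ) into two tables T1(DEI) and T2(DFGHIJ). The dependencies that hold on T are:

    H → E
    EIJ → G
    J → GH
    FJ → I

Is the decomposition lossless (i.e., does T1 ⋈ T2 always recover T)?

Common attributes: T1 ∩ T2 = {DI}.
No dependency enlarges {DI}, so (DI)⁺ = {DI}.
The closure contains neither all of T1 = {DEI} nor all of T2 = {DFGHIJ}, so the common attributes are not a superkey of either fragment. The join is lossy.

No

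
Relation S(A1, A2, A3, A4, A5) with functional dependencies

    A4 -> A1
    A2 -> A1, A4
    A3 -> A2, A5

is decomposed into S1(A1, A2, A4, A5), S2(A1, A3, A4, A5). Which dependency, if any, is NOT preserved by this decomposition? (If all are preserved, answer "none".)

A3 -> A2, A5

Check A3 → A2, A5: no single fragment contains all of {A2, A3, A5}, and the restricted closure of {A3} across the fragments never reaches {A2, A5}.
A4 → A1 is preserved.
A2 → A1, A4 is preserved.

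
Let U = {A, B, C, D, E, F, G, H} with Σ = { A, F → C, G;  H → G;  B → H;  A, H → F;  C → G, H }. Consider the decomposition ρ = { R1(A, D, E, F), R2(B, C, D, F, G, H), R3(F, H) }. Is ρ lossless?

Chase test. Columns are A, B, C, D, E, F, G, H; row i has aⱼ where attribute j ∈ Ri, else bᵢⱼ.
Initial tableau (one row per fragment):
  row 1: a1 b12 b13 a4 a5 a6 b17 b18
  row 2: b21 a2 a3 a4 b25 a6 a7 a8
  row 3: b31 b32 b33 b34 b35 a6 b37 a8
Rows 2 and 3 agree on H; apply H→G and equate their G entries.
No row becomes fully distinguished — the join is lossy.

No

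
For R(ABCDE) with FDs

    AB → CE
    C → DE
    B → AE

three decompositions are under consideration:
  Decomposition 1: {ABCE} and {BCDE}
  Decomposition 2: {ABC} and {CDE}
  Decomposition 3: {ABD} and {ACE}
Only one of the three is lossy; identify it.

Decomposition 1: common = {BCE}, closure = {ABCDE} → lossless.
Decomposition 2: common = {C}, closure = {CDE} → lossless.
Decomposition 3: common = {A}, closure = {A} → lossy.

Decomposition 3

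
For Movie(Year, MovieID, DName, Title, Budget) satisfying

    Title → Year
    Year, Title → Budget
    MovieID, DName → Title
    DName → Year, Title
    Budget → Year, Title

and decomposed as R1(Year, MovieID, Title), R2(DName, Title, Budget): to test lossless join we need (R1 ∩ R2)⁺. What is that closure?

R1 ∩ R2 = {Title}.
Title → Year applies, adding Year
Year, Title → Budget applies, adding Budget
Closure: {Year, Title, Budget}.

Year, Title, Budget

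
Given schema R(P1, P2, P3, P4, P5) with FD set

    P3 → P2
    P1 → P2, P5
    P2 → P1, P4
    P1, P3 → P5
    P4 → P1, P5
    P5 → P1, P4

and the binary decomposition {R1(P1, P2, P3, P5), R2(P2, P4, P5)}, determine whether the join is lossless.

Yes

Common attributes: R1 ∩ R2 = {P2, P5}.
Closure of {P2, P5}: P2 → P1, P4 applies, adding P1, P4. So (P2, P5)⁺ = {P1, P2, P4, P5}.
This closure contains every attribute of R2, so R1 ∩ R2 → R2. The join is lossless.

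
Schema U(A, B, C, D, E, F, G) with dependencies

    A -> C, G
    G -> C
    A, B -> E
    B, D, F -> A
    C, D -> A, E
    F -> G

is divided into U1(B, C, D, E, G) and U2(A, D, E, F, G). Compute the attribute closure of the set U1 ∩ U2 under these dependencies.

A, C, D, E, G

U1 ∩ U2 = {D, E, G}.
G → C applies, adding C
C, D → A, E applies, adding A
Closure: {A, C, D, E, G}.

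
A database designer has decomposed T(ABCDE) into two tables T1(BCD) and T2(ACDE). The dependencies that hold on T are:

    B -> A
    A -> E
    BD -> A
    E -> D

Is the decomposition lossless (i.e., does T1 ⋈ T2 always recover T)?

No

Common attributes: T1 ∩ T2 = {CD}.
No dependency enlarges {CD}, so (CD)⁺ = {CD}.
The closure contains neither all of T1 = {BCD} nor all of T2 = {ACDE}, so the common attributes are not a superkey of either fragment. The join is lossy.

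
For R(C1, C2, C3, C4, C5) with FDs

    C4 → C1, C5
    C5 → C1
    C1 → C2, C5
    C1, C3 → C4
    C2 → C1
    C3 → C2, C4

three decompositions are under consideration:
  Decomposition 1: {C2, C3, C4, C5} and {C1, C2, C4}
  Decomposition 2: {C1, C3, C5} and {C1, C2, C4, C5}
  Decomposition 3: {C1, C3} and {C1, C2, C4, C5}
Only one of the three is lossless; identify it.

Decomposition 1: common = {C2, C4}, closure = {C1, C2, C4, C5} → lossless.
Decomposition 2: common = {C1, C5}, closure = {C1, C2, C5} → lossy.
Decomposition 3: common = {C1}, closure = {C1, C2, C5} → lossy.

Decomposition 1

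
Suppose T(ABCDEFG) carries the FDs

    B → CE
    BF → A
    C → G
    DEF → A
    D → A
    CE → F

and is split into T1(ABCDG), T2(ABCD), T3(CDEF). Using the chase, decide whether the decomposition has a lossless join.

Chase test. Columns are ABCDEFG; row i has aⱼ where attribute j ∈ Ti, else bᵢⱼ.
Initial tableau (one row per fragment):
  row 1: a1 a2 a3 a4 b15 b16 a7
  row 2: a1 a2 a3 a4 b25 b26 b27
  row 3: b31 b32 a3 a4 a5 a6 b37
Rows 1 and 2 agree on B; apply B→CE and equate their CE entries.
Rows 1 and 2 agree on C; apply C→G and equate their G entries.
Rows 1 and 3 agree on C; apply C→G and equate their G entries.
Rows 1 and 3 agree on D; apply D→A and equate their A entries.
Rows 1 and 2 agree on CE; apply CE→F and equate their F entries.
No row becomes fully distinguished — the join is lossy.

No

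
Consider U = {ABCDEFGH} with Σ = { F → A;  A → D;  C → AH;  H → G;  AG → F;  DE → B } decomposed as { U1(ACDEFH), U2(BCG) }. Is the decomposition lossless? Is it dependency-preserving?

Lossless test: (C)⁺ = {ACDFGH}, which is a superkey of neither fragment — lossy.
Dependency preservation: the restricted closure of {H} across the fragments never reaches {G}, so H → G cannot be enforced without a join — not preserved.

lossy and not dependency-preserving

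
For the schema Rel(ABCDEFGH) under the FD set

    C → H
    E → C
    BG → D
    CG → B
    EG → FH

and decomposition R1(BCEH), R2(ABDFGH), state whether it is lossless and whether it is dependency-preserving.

Lossless test: (BH)⁺ = {BH}, which is a superkey of neither fragment — lossy.
Dependency preservation: the restricted closure of {CG} across the fragments never reaches {B}, so CG → B cannot be enforced without a join — not preserved.

lossy and not dependency-preserving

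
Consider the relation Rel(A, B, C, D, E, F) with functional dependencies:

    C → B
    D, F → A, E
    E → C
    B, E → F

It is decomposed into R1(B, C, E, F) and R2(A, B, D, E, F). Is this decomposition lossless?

Common attributes: R1 ∩ R2 = {B, E, F}.
Closure of {B, E, F}: E → C applies, adding C. So (B, E, F)⁺ = {B, C, E, F}.
This closure contains every attribute of R1, so R1 ∩ R2 → R1. The join is lossless.

Yes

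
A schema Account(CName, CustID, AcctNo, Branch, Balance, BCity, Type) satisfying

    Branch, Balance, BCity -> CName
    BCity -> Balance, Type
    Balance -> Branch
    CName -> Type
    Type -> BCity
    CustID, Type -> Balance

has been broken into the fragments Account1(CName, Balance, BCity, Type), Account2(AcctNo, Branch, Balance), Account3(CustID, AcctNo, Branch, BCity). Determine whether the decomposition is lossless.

Yes

Chase test. Columns are CName, CustID, AcctNo, Branch, Balance, BCity, Type; row i has aⱼ where attribute j ∈ Accounti, else bᵢⱼ.
Initial tableau (one row per fragment):
  row 1: a1 b12 b13 b14 a5 a6 a7
  row 2: b21 b22 a3 a4 a5 b26 b27
  row 3: b31 a2 a3 a4 b35 a6 b37
Rows 1 and 3 agree on BCity; apply BCity→Balance, Type and equate their Balance, Type entries.
Rows 1 and 2 agree on Balance; apply Balance→Branch and equate their Branch entries.
Rows 1 and 3 agree on Branch, Balance, BCity; apply Branch, Balance, BCity→CName and equate their CName entries.
Row 3 is now all distinguished symbols — the join is lossless.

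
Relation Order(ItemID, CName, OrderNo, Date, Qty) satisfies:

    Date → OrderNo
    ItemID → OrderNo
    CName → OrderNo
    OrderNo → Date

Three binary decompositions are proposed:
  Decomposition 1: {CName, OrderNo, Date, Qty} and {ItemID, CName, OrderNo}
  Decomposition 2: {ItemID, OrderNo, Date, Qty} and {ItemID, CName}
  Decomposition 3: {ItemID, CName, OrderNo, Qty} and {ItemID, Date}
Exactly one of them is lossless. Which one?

Decomposition 1: common = {CName, OrderNo}, closure = {CName, OrderNo, Date} → lossy.
Decomposition 2: common = {ItemID}, closure = {ItemID, OrderNo, Date} → lossy.
Decomposition 3: common = {ItemID}, closure = {ItemID, OrderNo, Date} → lossless.

Decomposition 3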